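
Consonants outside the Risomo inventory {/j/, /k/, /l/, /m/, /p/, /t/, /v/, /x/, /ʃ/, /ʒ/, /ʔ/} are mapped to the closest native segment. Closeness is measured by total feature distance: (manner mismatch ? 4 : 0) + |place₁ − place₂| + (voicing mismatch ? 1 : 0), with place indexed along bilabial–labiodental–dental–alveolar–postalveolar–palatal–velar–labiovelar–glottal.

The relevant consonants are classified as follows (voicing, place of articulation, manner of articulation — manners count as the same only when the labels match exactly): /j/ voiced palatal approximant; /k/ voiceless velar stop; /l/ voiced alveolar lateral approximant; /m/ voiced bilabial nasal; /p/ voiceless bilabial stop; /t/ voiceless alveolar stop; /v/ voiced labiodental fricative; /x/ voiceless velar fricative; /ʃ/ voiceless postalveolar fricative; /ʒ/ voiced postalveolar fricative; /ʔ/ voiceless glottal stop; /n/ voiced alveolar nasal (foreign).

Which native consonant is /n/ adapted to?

m

/m/ is closest: same manner (nasal), place distance 3 (alveolar→bilabial), same voicing; total 3. Next closest is /l/ at distance 4.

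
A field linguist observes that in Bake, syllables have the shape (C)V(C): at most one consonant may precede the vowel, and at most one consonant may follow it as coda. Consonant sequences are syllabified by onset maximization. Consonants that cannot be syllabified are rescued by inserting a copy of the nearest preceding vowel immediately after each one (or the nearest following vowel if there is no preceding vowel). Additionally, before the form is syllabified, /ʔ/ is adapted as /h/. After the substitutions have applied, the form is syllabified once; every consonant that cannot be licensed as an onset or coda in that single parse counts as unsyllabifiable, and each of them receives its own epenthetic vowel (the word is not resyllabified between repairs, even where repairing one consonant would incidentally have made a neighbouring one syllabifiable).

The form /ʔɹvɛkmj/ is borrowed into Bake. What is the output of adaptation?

Substitution: /ʔ/ → /h/, giving /hɹvɛkmj/.
The consonants /h/, /ɹ/, /m/, /j/ cannot be parsed into a legal (C)V(C) syllable (at most one coda consonant is licensed; onsets are limited to one consonant).
Inserting the epenthetic vowel yields /h/ → /hɛ/, /ɹ/ → /ɹɛ/, /m/ → /mɛ/, /j/ → /jɛ/.

hɛɹɛvɛkmɛjɛ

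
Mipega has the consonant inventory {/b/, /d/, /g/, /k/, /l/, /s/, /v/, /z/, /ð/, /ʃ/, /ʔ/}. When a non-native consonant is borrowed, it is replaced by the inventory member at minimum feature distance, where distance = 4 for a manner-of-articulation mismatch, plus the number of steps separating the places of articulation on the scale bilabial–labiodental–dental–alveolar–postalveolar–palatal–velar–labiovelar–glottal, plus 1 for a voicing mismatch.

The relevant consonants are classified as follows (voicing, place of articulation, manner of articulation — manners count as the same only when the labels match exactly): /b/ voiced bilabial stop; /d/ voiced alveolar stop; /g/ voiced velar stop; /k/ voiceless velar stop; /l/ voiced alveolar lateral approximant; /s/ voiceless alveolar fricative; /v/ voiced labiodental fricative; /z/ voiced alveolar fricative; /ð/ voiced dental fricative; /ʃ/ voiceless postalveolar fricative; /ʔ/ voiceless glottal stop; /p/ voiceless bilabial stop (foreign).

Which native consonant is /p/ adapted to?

b

/b/ is closest: same manner (stop), place distance 0 (bilabial→bilabial), voicing differs (+1); total 1. Next closest is /d/ at distance 4.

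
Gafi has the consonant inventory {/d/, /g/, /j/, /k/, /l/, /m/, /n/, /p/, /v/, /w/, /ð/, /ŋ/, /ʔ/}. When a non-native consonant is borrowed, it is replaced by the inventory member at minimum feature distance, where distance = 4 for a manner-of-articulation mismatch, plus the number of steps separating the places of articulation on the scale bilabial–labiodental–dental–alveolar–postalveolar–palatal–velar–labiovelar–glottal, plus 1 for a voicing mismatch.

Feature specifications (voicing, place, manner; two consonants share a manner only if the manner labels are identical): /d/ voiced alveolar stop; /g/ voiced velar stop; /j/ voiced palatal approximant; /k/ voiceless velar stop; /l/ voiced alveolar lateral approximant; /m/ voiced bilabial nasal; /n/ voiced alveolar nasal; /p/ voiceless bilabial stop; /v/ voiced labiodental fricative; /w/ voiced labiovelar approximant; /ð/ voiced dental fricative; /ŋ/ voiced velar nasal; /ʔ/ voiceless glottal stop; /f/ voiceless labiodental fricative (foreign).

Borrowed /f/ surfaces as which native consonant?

v

/v/ is closest: same manner (fricative), place distance 0 (labiodental→labiodental), voicing differs (+1); total 1. Next closest is /ð/ at distance 2.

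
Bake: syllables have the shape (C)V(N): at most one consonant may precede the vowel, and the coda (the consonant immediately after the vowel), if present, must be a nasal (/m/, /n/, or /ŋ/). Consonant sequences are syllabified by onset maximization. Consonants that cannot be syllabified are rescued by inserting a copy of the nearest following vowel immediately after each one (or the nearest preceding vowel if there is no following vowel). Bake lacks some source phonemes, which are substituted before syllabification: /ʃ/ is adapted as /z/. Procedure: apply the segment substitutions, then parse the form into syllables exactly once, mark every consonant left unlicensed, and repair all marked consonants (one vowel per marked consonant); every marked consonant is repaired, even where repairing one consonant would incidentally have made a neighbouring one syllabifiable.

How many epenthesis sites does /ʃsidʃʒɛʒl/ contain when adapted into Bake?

5

After substitution the input is /zsidzʒɛʒl/.
The unsyllabifiable consonants are /z/, /d/, /z/, /ʒ/, /l/; each receives one epenthetic vowel.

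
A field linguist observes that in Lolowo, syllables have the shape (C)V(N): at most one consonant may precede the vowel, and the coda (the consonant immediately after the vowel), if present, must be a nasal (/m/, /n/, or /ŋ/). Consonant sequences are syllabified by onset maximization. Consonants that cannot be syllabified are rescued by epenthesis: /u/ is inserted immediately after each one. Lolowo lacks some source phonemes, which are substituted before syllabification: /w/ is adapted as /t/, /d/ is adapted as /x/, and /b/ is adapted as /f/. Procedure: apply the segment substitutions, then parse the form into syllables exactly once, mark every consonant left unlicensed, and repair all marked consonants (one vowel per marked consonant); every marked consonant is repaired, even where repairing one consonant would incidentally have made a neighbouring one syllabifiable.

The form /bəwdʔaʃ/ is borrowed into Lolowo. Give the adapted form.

Substitution: /b/ → /f/, /w/ → /t/, /d/ → /x/, giving /fətxʔaʃ/.
The consonants /t/, /x/, /ʃ/ cannot be parsed into a legal (C)V(N) syllable (only a nasal (/m/, /n/, or /ŋ/) is licensed in coda position; onsets are limited to one consonant).
Each unlicensed consonant becomes the onset of a new syllable: /t/ → /tu/, /x/ → /xu/, /ʃ/ → /ʃu/.

fətuxuʔaʃu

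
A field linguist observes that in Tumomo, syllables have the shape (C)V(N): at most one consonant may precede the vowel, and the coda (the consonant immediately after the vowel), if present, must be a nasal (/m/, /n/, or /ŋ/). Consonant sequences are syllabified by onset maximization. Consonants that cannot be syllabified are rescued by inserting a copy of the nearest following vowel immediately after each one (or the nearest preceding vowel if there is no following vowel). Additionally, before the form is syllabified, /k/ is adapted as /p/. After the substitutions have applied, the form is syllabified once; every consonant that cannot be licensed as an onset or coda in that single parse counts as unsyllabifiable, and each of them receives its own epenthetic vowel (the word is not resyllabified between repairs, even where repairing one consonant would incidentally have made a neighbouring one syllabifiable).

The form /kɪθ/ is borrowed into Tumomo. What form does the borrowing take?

Substitution: /k/ → /p/, giving /pɪθ/.
The consonants /θ/ cannot be parsed into a legal (C)V(N) syllable (only a nasal (/m/, /n/, or /ŋ/) is licensed in coda position; onsets are limited to one consonant).
Inserting the epenthetic vowel yields /θ/ → /θɪ/.

pɪθɪ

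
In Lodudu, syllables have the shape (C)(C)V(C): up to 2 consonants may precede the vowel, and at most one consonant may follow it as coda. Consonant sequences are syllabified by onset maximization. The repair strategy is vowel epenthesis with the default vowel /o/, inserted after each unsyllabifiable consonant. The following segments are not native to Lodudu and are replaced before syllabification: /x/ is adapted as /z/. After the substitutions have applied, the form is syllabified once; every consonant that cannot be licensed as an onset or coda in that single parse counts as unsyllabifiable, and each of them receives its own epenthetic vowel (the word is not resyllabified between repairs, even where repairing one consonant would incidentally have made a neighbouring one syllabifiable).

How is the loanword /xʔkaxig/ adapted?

zoʔkazig

Substitution: /x/ → /z/, giving /zʔkazig/.
Syllabifying with onset maximization leaves /z/ stranded (at most one coda consonant is licensed; onsets may contain at most 2 consonants).
Epenthesis after each stranded consonant: /z/ → /zo/.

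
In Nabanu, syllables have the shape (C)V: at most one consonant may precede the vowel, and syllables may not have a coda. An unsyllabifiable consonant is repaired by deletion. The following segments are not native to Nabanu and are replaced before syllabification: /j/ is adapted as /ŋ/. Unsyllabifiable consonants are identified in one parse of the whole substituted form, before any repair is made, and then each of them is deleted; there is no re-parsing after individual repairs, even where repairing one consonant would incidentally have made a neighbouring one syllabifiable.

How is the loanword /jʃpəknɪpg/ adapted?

pənɪ

Substitution: /j/ → /ŋ/, giving /ŋʃpəknɪpg/.
The consonants /ŋ/, /ʃ/, /k/, /p/, /g/ cannot be parsed into a legal (C)V syllable (no codas are permitted; onsets are limited to one consonant).
Each unlicensed consonant is deleted: /ŋ/, /ʃ/, /k/, /p/, /g/.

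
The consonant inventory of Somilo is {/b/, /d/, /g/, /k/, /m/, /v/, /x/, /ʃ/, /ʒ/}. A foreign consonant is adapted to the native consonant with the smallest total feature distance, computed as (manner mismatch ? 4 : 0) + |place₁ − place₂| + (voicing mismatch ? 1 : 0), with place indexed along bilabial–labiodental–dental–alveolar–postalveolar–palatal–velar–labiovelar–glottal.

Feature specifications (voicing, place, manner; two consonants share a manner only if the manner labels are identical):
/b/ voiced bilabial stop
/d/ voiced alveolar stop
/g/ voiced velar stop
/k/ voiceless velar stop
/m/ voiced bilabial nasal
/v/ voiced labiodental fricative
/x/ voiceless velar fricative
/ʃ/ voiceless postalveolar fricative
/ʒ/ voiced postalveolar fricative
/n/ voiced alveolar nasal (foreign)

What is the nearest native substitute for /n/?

m

/m/ is closest: same manner (nasal), place distance 3 (alveolar→bilabial), same voicing; total 3. Next closest is /d/ at distance 4.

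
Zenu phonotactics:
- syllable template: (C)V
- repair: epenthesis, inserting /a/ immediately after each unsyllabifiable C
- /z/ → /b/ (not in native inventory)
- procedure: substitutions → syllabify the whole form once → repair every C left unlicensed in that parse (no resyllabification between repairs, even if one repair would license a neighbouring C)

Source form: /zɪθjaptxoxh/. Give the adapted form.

Substitution: /z/ → /b/, giving /bɪθjaptxoxh/.
Under (C)V, the unsyllabifiable consonants are /θ/, /p/, /t/, /x/, /h/ (no codas are permitted; onsets are limited to one consonant).
Inserting the epenthetic vowel yields /θ/ → /θa/, /p/ → /pa/, /t/ → /ta/, /x/ → /xa/, /h/ → /ha/.

bɪθajapataxoxaha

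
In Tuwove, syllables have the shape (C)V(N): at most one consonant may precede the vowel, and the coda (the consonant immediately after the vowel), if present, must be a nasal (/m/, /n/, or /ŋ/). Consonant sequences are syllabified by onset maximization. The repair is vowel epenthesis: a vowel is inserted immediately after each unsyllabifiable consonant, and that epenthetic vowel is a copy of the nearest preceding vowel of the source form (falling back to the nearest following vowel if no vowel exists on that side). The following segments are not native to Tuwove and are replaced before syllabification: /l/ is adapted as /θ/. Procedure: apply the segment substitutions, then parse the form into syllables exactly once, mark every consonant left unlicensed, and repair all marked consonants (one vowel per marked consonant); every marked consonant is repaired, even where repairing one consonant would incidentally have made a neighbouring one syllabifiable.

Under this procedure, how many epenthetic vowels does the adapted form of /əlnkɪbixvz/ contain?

After substitution the input is /əθnkɪbixvz/.
The unsyllabifiable consonants are /θ/, /n/, /x/, /v/, /z/; each receives one epenthetic vowel.

5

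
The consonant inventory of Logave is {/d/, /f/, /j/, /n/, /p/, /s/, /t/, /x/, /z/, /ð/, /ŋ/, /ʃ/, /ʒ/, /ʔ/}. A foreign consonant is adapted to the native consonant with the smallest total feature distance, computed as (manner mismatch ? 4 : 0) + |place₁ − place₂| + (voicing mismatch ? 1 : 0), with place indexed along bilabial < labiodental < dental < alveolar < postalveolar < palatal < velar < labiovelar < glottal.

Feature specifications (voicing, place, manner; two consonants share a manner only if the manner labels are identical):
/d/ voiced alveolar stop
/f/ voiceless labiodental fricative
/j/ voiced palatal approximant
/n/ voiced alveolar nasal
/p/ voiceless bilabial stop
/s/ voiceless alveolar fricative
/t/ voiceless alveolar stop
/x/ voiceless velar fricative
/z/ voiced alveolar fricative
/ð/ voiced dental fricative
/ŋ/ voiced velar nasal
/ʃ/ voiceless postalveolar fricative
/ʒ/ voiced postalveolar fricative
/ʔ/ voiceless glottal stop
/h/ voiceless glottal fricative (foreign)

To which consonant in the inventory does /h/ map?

/x/ is closest: same manner (fricative), place distance 2 (glottal→velar), same voicing; total 2. Next closest is /ʃ/ at distance 4.

x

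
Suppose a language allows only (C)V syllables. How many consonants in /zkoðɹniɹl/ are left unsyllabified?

5

Under (C)V, the unsyllabifiable consonants are /z/, /ð/, /ɹ/, /ɹ/, /l/ (no codas are permitted; onsets are limited to one consonant).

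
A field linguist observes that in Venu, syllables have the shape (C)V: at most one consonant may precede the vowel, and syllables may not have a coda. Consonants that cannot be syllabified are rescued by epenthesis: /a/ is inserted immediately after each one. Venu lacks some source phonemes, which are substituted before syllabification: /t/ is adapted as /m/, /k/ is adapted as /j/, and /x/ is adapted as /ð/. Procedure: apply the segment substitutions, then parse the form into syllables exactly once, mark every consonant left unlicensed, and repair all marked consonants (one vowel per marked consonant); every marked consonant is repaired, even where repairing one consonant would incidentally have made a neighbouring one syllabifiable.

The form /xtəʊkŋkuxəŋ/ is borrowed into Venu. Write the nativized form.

Substitution: /x/ → /ð/, /t/ → /m/, /k/ → /j/, giving /ðməʊjŋjuðəŋ/.
Syllabifying with onset maximization leaves /ð/, /j/, /ŋ/, /ŋ/ stranded (no codas are permitted; onsets are limited to one consonant).
Inserting the epenthetic vowel yields /ð/ → /ða/, /j/ → /ja/, /ŋ/ → /ŋa/, /ŋ/ → /ŋa/.

ðaməʊjaŋajuðəŋa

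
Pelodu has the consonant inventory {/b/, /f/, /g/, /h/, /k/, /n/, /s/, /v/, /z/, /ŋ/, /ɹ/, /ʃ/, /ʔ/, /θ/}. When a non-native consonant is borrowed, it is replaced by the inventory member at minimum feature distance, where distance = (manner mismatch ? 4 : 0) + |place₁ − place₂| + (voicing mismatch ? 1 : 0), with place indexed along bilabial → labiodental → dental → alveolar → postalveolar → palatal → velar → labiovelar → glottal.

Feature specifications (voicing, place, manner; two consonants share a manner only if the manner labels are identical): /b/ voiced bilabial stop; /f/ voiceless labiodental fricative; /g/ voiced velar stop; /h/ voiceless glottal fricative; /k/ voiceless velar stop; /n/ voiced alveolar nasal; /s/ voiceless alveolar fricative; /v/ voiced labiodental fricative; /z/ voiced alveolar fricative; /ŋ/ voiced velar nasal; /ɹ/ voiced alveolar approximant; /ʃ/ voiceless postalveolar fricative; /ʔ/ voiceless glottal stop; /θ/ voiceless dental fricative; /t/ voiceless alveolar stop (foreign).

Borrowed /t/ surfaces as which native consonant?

/k/ is closest: same manner (stop), place distance 3 (alveolar→velar), same voicing; total 3. Next closest is /b/ at distance 4.

k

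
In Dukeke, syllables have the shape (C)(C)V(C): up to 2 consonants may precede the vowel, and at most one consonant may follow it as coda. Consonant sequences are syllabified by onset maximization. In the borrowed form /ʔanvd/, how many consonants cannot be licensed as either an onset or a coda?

2

The consonants /v/, /d/ cannot be parsed into a legal (C)(C)V(C) syllable (at most one coda consonant is licensed; onsets may contain at most 2 consonants).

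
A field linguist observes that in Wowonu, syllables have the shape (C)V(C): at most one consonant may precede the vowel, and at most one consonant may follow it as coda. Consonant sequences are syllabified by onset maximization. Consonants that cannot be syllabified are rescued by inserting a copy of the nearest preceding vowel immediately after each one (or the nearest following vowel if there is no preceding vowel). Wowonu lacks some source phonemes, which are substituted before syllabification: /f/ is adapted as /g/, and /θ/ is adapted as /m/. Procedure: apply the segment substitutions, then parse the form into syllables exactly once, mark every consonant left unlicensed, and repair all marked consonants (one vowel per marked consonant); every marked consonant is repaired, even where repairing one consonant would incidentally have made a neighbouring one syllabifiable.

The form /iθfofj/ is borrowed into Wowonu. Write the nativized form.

Substitution: /θ/ → /m/, /f/ → /g/, giving /imgogj/.
Under (C)V(C), the unsyllabifiable consonants are /j/ (at most one coda consonant is licensed; onsets are limited to one consonant).
Inserting the epenthetic vowel yields /j/ → /jo/.

imgogjo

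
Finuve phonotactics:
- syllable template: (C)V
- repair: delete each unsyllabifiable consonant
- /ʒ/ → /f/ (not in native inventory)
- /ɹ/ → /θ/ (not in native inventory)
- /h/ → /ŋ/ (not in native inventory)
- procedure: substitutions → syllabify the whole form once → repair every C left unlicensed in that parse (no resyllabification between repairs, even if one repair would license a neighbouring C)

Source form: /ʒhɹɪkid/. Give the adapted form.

θɪki

Substitution: /ʒ/ → /f/, /h/ → /ŋ/, /ɹ/ → /θ/, giving /fŋθɪkid/.
The consonants /f/, /ŋ/, /d/ cannot be parsed into a legal (C)V syllable (no codas are permitted; onsets are limited to one consonant).
Deleting the stranded consonants removes /f/, /ŋ/, /d/.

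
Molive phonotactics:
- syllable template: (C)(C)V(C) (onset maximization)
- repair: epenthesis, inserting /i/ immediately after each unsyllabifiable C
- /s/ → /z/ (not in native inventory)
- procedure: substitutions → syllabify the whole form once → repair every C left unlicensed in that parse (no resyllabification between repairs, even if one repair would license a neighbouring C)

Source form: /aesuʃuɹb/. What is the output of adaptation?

Substitution: /s/ → /z/, giving /aezuʃuɹb/.
Syllabifying with onset maximization leaves /b/ stranded (at most one coda consonant is licensed; onsets may contain at most 2 consonants).
Epenthesis after each stranded consonant: /b/ → /bi/.

aezuʃuɹbi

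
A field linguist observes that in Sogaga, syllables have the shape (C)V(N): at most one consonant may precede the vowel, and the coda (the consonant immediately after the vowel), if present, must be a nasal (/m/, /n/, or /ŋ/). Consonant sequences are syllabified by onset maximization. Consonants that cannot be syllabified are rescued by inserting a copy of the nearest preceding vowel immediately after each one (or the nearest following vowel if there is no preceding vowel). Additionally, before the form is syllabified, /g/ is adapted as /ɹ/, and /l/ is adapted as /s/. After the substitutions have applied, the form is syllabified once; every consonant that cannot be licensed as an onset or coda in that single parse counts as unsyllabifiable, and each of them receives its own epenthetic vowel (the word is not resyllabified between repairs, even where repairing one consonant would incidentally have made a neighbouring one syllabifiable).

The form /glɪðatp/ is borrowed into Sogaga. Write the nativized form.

ɹɪsɪðatapa

Substitution: /g/ → /ɹ/, /l/ → /s/, giving /ɹsɪðatp/.
Under (C)V(N), the unsyllabifiable consonants are /ɹ/, /t/, /p/ (only a nasal (/m/, /n/, or /ŋ/) is licensed in coda position; onsets are limited to one consonant).
Epenthesis after each stranded consonant: /ɹ/ → /ɹɪ/, /t/ → /ta/, /p/ → /pa/.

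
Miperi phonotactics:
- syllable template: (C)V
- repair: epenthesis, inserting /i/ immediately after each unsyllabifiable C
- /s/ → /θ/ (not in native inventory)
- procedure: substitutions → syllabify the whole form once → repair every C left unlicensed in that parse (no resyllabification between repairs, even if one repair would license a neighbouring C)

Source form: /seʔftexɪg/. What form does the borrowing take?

Substitution: /s/ → /θ/, giving /θeʔftexɪg/.
The consonants /ʔ/, /f/, /g/ cannot be parsed into a legal (C)V syllable (no codas are permitted; onsets are limited to one consonant).
Inserting the epenthetic vowel yields /ʔ/ → /ʔi/, /f/ → /fi/, /g/ → /gi/.

θeʔifitexɪgi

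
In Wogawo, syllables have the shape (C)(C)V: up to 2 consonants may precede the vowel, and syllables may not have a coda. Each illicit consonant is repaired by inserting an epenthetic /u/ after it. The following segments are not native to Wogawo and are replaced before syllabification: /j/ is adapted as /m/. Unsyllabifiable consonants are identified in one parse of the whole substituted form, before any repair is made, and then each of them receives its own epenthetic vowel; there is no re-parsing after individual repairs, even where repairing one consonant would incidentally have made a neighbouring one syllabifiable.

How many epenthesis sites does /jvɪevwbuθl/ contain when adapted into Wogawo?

After substitution the input is /mvɪevwbuθl/.
The unsyllabifiable consonants are /v/, /θ/, /l/; each receives one epenthetic vowel.

3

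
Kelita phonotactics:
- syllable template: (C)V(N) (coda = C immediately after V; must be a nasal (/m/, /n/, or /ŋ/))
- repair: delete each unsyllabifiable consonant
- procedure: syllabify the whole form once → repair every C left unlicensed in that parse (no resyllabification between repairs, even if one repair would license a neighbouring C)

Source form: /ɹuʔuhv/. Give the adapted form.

Under (C)V(N), the unsyllabifiable consonants are /h/, /v/ (only a nasal (/m/, /n/, or /ŋ/) is licensed in coda position; onsets are limited to one consonant).
Deleting the stranded consonants removes /h/, /v/.

ɹuʔu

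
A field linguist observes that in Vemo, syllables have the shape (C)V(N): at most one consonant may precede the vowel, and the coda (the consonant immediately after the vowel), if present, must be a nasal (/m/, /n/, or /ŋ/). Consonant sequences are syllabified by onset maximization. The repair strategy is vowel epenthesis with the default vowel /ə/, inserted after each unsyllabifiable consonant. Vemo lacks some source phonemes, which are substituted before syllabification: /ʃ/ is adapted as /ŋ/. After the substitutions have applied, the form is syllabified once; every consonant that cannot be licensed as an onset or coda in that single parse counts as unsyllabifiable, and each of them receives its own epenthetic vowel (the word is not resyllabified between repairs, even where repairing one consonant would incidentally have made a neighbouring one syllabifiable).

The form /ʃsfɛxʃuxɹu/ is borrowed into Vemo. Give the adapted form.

ŋəsəfɛxəŋuxəɹu

Substitution: /ʃ/ → /ŋ/, giving /ŋsfɛxŋuxɹu/.
The consonants /ŋ/, /s/, /x/, /x/ cannot be parsed into a legal (C)V(N) syllable (only a nasal (/m/, /n/, or /ŋ/) is licensed in coda position; onsets are limited to one consonant).
Inserting the epenthetic vowel yields /ŋ/ → /ŋə/, /s/ → /sə/, /x/ → /xə/, /x/ → /xə/.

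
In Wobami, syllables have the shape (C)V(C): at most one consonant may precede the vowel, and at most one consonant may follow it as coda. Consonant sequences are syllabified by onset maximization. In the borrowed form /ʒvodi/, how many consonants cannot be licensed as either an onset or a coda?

1

Under (C)V(C), the unsyllabifiable consonants are /ʒ/ (at most one coda consonant is licensed; onsets are limited to one consonant).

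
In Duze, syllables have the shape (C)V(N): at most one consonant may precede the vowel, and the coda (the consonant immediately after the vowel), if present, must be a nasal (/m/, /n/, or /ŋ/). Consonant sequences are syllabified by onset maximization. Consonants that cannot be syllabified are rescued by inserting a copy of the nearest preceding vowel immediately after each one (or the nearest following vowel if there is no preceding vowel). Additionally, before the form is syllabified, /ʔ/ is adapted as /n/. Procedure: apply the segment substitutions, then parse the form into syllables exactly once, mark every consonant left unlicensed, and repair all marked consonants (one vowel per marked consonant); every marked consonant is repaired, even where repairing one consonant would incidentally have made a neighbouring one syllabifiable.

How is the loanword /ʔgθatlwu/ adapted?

Substitution: /ʔ/ → /n/, giving /ngθatlwu/.
Syllabifying with onset maximization leaves /n/, /g/, /t/, /l/ stranded (only a nasal (/m/, /n/, or /ŋ/) is licensed in coda position; onsets are limited to one consonant).
Inserting the epenthetic vowel yields /n/ → /na/, /g/ → /ga/, /t/ → /ta/, /l/ → /la/.

nagaθatalawu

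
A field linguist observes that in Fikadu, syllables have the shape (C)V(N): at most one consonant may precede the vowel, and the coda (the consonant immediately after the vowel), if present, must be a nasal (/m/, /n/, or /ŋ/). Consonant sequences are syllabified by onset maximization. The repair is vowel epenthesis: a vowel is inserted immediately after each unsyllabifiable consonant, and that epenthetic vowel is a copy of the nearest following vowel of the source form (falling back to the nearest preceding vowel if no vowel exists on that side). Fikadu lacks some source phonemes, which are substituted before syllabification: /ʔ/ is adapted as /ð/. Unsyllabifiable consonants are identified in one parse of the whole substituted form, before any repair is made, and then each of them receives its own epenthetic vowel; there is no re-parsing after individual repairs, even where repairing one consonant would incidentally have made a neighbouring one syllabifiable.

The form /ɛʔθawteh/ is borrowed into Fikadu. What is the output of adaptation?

Substitution: /ʔ/ → /ð/, giving /ɛðθawteh/.
Under (C)V(N), the unsyllabifiable consonants are /ð/, /w/, /h/ (only a nasal (/m/, /n/, or /ŋ/) is licensed in coda position; onsets are limited to one consonant).
Inserting the epenthetic vowel yields /ð/ → /ða/, /w/ → /we/, /h/ → /he/.

ɛðaθawetehe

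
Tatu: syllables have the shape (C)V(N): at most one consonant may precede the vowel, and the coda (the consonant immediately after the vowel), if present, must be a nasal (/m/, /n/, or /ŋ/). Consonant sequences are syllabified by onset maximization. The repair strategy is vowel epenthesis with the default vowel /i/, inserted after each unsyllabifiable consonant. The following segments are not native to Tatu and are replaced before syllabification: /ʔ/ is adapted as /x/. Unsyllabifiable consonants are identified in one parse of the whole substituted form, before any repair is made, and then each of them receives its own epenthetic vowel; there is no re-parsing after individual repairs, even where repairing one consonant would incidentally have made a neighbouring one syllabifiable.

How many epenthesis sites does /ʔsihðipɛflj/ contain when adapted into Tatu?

5

After substitution the input is /xsihðipɛflj/.
The unsyllabifiable consonants are /x/, /h/, /f/, /l/, /j/; each receives one epenthetic vowel.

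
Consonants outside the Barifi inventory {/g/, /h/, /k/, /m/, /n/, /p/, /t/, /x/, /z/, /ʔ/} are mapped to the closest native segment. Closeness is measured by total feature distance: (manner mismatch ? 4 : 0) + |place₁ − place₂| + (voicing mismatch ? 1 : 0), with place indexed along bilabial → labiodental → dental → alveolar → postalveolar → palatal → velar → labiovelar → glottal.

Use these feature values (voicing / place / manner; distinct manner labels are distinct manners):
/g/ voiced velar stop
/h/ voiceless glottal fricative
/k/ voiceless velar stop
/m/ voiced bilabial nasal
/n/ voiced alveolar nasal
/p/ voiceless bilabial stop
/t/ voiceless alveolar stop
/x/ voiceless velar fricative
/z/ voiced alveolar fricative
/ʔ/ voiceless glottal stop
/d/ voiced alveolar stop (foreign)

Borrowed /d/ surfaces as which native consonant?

t

/t/ is closest: same manner (stop), place distance 0 (alveolar→alveolar), voicing differs (+1); total 1. Next closest is /g/ at distance 3.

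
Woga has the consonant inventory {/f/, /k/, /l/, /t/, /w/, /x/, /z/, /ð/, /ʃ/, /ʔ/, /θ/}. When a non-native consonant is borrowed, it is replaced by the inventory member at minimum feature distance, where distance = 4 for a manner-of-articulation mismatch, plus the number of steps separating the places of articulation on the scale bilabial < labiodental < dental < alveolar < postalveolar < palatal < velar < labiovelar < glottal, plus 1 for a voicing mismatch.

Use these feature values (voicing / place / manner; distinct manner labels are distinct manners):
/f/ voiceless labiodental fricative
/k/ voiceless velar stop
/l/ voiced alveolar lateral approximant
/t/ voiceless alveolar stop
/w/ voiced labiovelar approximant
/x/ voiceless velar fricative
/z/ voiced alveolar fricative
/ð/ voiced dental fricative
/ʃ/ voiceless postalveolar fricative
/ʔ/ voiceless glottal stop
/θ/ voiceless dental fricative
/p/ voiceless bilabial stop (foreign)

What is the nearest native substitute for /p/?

t

/t/ is closest: same manner (stop), place distance 3 (bilabial→alveolar), same voicing; total 3. Next closest is /f/ at distance 5.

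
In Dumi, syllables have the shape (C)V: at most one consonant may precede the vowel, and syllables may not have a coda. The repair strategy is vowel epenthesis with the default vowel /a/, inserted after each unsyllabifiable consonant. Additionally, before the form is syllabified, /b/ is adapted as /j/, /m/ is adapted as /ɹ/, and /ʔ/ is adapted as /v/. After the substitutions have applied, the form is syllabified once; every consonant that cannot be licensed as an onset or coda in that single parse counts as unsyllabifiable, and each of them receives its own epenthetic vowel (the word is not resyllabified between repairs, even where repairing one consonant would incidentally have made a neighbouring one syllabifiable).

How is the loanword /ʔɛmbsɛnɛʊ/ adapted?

vɛɹajasɛnɛʊ

Substitution: /ʔ/ → /v/, /m/ → /ɹ/, /b/ → /j/, giving /vɛɹjsɛnɛʊ/.
Syllabifying with onset maximization leaves /ɹ/, /j/ stranded (no codas are permitted; onsets are limited to one consonant).
Inserting the epenthetic vowel yields /ɹ/ → /ɹa/, /j/ → /ja/.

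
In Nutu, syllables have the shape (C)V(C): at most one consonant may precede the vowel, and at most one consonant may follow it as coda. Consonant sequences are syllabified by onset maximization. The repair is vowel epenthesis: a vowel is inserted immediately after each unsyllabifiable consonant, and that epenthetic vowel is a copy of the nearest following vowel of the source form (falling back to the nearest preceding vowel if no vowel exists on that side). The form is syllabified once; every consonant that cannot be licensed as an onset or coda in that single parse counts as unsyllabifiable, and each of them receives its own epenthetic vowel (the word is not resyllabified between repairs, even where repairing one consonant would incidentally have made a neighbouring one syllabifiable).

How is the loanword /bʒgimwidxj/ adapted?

biʒigimwidxiji

Syllabifying with onset maximization leaves /b/, /ʒ/, /x/, /j/ stranded (at most one coda consonant is licensed; onsets are limited to one consonant).
Epenthesis after each stranded consonant: /b/ → /bi/, /ʒ/ → /ʒi/, /x/ → /xi/, /j/ → /ji/.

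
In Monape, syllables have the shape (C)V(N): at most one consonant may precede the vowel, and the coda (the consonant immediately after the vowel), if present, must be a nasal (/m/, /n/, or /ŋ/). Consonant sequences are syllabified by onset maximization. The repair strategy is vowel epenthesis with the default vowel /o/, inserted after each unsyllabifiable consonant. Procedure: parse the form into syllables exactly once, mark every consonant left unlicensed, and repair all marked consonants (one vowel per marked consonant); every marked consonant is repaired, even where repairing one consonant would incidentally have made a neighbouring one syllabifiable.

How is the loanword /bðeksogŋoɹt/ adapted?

boðekosogoŋoɹoto

The consonants /b/, /k/, /g/, /ɹ/, /t/ cannot be parsed into a legal (C)V(N) syllable (only a nasal (/m/, /n/, or /ŋ/) is licensed in coda position; onsets are limited to one consonant).
Epenthesis after each stranded consonant: /b/ → /bo/, /k/ → /ko/, /g/ → /go/, /ɹ/ → /ɹo/, /t/ → /to/.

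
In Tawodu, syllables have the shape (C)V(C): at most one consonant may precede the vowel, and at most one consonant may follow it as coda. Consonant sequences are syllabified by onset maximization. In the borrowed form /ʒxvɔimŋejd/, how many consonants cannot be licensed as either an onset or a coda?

3

Syllabifying with onset maximization leaves /ʒ/, /x/, /d/ stranded (at most one coda consonant is licensed; onsets are limited to one consonant).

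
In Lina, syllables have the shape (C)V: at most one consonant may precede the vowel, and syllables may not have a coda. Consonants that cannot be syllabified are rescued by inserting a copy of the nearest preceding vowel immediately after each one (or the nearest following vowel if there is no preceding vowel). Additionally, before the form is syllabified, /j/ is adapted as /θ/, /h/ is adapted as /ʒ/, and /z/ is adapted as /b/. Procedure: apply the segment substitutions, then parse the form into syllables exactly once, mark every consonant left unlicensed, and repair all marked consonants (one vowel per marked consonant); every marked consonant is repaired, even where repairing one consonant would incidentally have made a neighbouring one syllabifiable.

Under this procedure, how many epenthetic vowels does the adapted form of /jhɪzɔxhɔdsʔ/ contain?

After substitution the input is /θʒɪbɔxʒɔdsʔ/.
The unsyllabifiable consonants are /θ/, /x/, /d/, /s/, /ʔ/; each receives one epenthetic vowel.

5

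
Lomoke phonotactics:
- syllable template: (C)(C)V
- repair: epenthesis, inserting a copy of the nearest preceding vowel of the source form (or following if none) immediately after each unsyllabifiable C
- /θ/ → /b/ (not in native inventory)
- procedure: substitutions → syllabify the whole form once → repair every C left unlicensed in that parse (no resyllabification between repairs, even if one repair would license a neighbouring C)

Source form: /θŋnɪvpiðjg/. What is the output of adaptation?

bɪŋnɪvpiðijigi

Substitution: /θ/ → /b/, giving /bŋnɪvpiðjg/.
Under (C)(C)V, the unsyllabifiable consonants are /b/, /ð/, /j/, /g/ (no codas are permitted; onsets may contain at most 2 consonants).
Each unlicensed consonant becomes the onset of a new syllable: /b/ → /bɪ/, /ð/ → /ði/, /j/ → /ji/, /g/ → /gi/.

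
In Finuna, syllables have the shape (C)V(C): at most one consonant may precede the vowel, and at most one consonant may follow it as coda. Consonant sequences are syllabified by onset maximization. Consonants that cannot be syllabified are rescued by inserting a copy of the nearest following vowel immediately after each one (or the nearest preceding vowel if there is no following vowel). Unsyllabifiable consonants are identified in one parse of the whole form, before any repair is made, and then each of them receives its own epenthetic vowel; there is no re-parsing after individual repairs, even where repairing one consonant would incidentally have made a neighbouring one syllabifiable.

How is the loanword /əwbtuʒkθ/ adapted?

əwbutuʒkuθu

Syllabifying with onset maximization leaves /b/, /k/, /θ/ stranded (at most one coda consonant is licensed; onsets are limited to one consonant).
Each unlicensed consonant becomes the onset of a new syllable: /b/ → /bu/, /k/ → /ku/, /θ/ → /θu/.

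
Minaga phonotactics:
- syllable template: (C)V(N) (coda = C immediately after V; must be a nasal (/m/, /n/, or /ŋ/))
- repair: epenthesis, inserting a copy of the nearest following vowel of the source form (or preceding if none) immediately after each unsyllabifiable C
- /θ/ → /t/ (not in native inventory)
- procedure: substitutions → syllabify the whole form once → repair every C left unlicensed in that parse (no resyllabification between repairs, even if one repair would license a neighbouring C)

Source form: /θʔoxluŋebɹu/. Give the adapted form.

Substitution: /θ/ → /t/, giving /tʔoxluŋebɹu/.
Under (C)V(N), the unsyllabifiable consonants are /t/, /x/, /b/ (only a nasal (/m/, /n/, or /ŋ/) is licensed in coda position; onsets are limited to one consonant).
Inserting the epenthetic vowel yields /t/ → /to/, /x/ → /xu/, /b/ → /bu/.

toʔoxuluŋebuɹu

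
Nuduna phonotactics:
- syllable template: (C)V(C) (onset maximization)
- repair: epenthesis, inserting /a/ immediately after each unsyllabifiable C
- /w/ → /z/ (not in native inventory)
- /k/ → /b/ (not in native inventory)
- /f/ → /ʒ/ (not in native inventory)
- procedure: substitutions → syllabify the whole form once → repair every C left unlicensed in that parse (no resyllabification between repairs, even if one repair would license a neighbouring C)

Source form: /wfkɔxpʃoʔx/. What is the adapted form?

zaʒabɔxpaʃoʔxa

Substitution: /w/ → /z/, /f/ → /ʒ/, /k/ → /b/, giving /zʒbɔxpʃoʔx/.
Under (C)V(C), the unsyllabifiable consonants are /z/, /ʒ/, /p/, /x/ (at most one coda consonant is licensed; onsets are limited to one consonant).
Epenthesis after each stranded consonant: /z/ → /za/, /ʒ/ → /ʒa/, /p/ → /pa/, /x/ → /xa/.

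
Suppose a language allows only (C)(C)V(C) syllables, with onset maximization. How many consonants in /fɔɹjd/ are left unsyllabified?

2

The consonants /j/, /d/ cannot be parsed into a legal (C)(C)V(C) syllable (at most one coda consonant is licensed; onsets may contain at most 2 consonants).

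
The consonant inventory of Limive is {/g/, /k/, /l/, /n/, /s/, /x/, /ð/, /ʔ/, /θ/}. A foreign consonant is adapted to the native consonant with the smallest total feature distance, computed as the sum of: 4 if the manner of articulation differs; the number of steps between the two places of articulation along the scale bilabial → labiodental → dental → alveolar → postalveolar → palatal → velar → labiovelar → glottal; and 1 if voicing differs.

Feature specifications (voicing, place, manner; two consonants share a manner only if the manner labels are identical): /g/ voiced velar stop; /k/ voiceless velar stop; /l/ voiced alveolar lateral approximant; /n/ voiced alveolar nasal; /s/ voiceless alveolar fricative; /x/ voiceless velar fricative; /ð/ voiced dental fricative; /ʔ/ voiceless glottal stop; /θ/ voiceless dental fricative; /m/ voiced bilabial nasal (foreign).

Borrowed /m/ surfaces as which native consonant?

/n/ is closest: same manner (nasal), place distance 3 (bilabial→alveolar), same voicing; total 3. Next closest is /ð/ at distance 6.

n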